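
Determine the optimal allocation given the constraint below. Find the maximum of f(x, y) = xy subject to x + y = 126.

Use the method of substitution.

Substitute y = 126 - x into f(x,y) = xy:
g(x) = x(126 - x) = 126x - x^2
g'(x) = 126 - 2x = 0  =>  x = 63
y = 126 - 63 = 63
Maximum value = 63 * 63 = 3969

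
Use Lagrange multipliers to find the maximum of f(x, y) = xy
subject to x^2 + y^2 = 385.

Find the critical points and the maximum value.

Lagrange conditions: y = 2*lambda*x and x = 2*lambda*y
If x = 0 then y = 0, violating the constraint, so x, y != 0.
Dividing: y/x = x/y => x^2 = y^2 => y = x or y = -x
Constraint: 2x^2 = 385 => x^2 = 385/2 => x = +/-sqrt(385/2)
Critical points: (sqrt(385/2), sqrt(385/2)), (-sqrt(385/2), -sqrt(385/2)), (sqrt(385/2), -sqrt(385/2)), (-sqrt(385/2), sqrt(385/2))
  y = x:  xy = x^2 = 385/2  at (sqrt(385/2), sqrt(385/2)) and (-sqrt(385/2), -sqrt(385/2))
  y = -x: xy = -x^2 = -385/2 at (sqrt(385/2), -sqrt(385/2)) and (-sqrt(385/2), sqrt(385/2))
Maximum xy = 385/2 at (sqrt(385/2), sqrt(385/2)) and (-sqrt(385/2), -sqrt(385/2))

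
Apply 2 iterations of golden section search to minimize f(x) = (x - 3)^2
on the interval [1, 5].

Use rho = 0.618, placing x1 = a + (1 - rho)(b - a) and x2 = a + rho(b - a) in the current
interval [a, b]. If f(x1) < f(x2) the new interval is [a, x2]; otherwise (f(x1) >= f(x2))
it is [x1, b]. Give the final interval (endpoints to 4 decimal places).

Golden section search for min of f(x) = (x - 3)^2 on [1, 5].
Each step: x1 = a + (1 - rho)(b - a), x2 = a + rho(b - a); if f(x1) < f(x2) keep [a, x2], otherwise keep [x1, b].
Step 1: [1.0000, 5.0000], x1=2.5280 (f=0.2228), x2=3.4720 (f=0.2228); f(x1) = f(x2) (tie, not '<') => keep [2.5280, 5.0000]
Step 2: [2.5280, 5.0000], x1=3.4723 (f=0.2231), x2=4.0557 (f=1.1145); f(x1) < f(x2) => keep [2.5280, 4.0557]
Final interval: [2.5280, 4.0557]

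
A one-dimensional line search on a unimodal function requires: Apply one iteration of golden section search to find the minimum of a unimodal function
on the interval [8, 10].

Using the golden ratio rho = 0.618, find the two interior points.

Golden section search on [8, 10].
Golden ratio rho = 0.618 (approx).
Interior points:
  x_1 = 8 + (1-0.618)*2 = 8.7640
  x_2 = 8 + 0.618*2 = 9.2360
Compare f(x_1) and f(x_2) to determine which subinterval to keep.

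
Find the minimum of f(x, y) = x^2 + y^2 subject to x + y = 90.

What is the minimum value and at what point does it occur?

Substitute y = 90 - x into f(x,y) = x^2 + y^2:
g(x) = x^2 + (90 - x)^2 = 2x^2 - 180x + 8100
g'(x) = 4x - 180 = 0  =>  x = 45
y = 90 - 45 = 45
Minimum value = 45^2 + 45^2 = 4050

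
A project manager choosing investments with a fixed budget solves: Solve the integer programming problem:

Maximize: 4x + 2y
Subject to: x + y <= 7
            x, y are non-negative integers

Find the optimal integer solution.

Objective: 4x + 2y, constraint: x + y <= 7
Coefficient of x is 4 >= coefficient of y is 2, so allocate the entire budget to x.
Optimal: x = 7, y = 0, value = 28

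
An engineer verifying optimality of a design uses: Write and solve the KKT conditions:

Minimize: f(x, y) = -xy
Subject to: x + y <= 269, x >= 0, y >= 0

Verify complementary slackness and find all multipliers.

Problem: min -xy s.t. x + y <= 269 (multiplier lambda), x >= 0 (mu_x), y >= 0 (mu_y)
KKT stationarity: -y + lambda - mu_x = 0, -x + lambda - mu_y = 0, with lambda, mu_x, mu_y >= 0
Complementary slackness: lambda*(x + y - 269) = 0, mu_x*x = 0, mu_y*y = 0
If lambda = 0: y = -mu_x <= 0 and x = -mu_y <= 0 force x = y = 0 with f = 0; but x = y = 269/2 is feasible with f = -72361/4 < 0, so this is not the minimum. Hence lambda > 0 and x + y = 269.
Try x > 0, y > 0 (so mu_x = mu_y = 0): y = lambda, x = lambda => x = y = lambda
x + y = 269 => 2*lambda = 269 => lambda = 269/2
x* = y* = 269/2 > 0, consistent with mu_x = mu_y = 0.
(Any feasible point with x = 0 or y = 0 has f = 0 > -72361/4, so the minimum is not on those boundaries.)
min(-xy) = -72361/4 (i.e. max xy = 72361/4)
Multipliers: lambda = 269/2, mu_x = 0, mu_y = 0
Complementary slackness: lambda*(x + y - 269) = 269/2*(269/2 + 269/2 - 269) = 0, mu_x*x = 0*269/2 = 0, mu_y*y = 0*269/2 = 0. Satisfied.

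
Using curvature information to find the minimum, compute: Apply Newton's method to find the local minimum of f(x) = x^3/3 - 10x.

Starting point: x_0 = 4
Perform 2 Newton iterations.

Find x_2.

f(x) = x^3/3 - 10x
f'(x) = x^2 - 10, f''(x) = 2x
Newton update: x_{n+1} = x_n - (x_n^2 - 10)/(2*x_n)
Step 1: x_0 = 4, f'=6, f''=8, x_1 = 13/4
Step 2: x_1 = 13/4, f'=9/16, f''=13/2, x_2 = 329/104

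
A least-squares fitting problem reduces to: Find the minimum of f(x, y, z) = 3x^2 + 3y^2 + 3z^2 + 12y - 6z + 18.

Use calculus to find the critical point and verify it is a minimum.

f(x,y,z) = 3x^2 + 3y^2 + 3z^2 + 12y - 6z + 18
df/dx = 6x + (0) = 0 => x = 0
df/dy = 6y + (12) = 0 => y = -2
df/dz = 6z + (-6) = 0 => z = 1
f(0,-2,1) = 3*(0)^2 + 3*(-2)^2 + 3*(1)^2 + 12*(-2) + -6*(1) + 18 = 3
Hessian is diagonal with entries 6, 6, 6 > 0, confirmed minimum.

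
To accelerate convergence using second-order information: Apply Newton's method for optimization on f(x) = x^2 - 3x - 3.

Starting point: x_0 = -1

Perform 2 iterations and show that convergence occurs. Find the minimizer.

f(x) = x^2 - 3x - 3, f'(x) = 2x + (-3), f''(x) = 2
Step 1: f'(-1) = -5, x_1 = -1 - -5/2 = 3/2
Step 2: f'(3/2) = 0, x_2 = 3/2 (converged)
Newton's method converges in 1 step for quadratics.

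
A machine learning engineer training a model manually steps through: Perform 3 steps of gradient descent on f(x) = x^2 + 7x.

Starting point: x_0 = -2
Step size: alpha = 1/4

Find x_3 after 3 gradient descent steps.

f(x) = x^2 + 7x, f'(x) = 2x + (7)
Step 1: f'(-2) = 3, x_1 = -2 - 1/4 * 3 = -11/4
Step 2: f'(-11/4) = 3/2, x_2 = -11/4 - 1/4 * 3/2 = -25/8
Step 3: f'(-25/8) = 3/4, x_3 = -25/8 - 1/4 * 3/4 = -53/16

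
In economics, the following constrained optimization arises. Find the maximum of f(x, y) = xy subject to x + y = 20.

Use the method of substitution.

Substitute y = 20 - x into f(x,y) = xy:
g(x) = x(20 - x) = 20x - x^2
g'(x) = 20 - 2x = 0  =>  x = 10
y = 20 - 10 = 10
Maximum value = 10 * 10 = 100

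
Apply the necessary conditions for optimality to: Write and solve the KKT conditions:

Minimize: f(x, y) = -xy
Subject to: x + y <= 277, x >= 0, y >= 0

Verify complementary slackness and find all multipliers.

Problem: min -xy s.t. x + y <= 277 (multiplier lambda), x >= 0 (mu_x), y >= 0 (mu_y)
KKT stationarity: -y + lambda - mu_x = 0, -x + lambda - mu_y = 0, with lambda, mu_x, mu_y >= 0
Complementary slackness: lambda*(x + y - 277) = 0, mu_x*x = 0, mu_y*y = 0
If lambda = 0: y = -mu_x <= 0 and x = -mu_y <= 0 force x = y = 0 with f = 0; but x = y = 277/2 is feasible with f = -76729/4 < 0, so this is not the minimum. Hence lambda > 0 and x + y = 277.
Try x > 0, y > 0 (so mu_x = mu_y = 0): y = lambda, x = lambda => x = y = lambda
x + y = 277 => 2*lambda = 277 => lambda = 277/2
x* = y* = 277/2 > 0, consistent with mu_x = mu_y = 0.
(Any feasible point with x = 0 or y = 0 has f = 0 > -76729/4, so the minimum is not on those boundaries.)
min(-xy) = -76729/4 (i.e. max xy = 76729/4)
Multipliers: lambda = 277/2, mu_x = 0, mu_y = 0
Complementary slackness: lambda*(x + y - 277) = 277/2*(277/2 + 277/2 - 277) = 0, mu_x*x = 0*277/2 = 0, mu_y*y = 0*277/2 = 0. Satisfied.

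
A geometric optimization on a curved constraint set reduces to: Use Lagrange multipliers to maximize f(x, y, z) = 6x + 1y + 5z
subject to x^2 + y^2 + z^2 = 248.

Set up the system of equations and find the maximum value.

Lagrange conditions: 6 = 2*lambda*x, 1 = 2*lambda*y, 5 = 2*lambda*z
So x:6 = y:1 = z:5, i.e. x = 6t, y = 1t, z = 5t
Constraint: t^2*(6^2 + 1^2 + 5^2) = 248
  t^2 * 62 = 248  =>  t = sqrt(4)
Maximum = 6*6t + 1*1t + 5*5t = 62*sqrt(4) = 124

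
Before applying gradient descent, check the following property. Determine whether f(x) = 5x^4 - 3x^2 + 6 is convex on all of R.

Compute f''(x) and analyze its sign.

f(x) = 5x^4 - 3x^2 + 6
f'(x) = 20x^3 + -6x
f''(x) = 60x^2 + -6
f''(0) = -6 < 0, so not convex near x = 0
Therefore, f is not globally convex on R.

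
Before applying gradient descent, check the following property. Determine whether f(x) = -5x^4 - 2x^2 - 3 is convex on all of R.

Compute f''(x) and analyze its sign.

f(x) = -5x^4 - 2x^2 - 3
f'(x) = -20x^3 + -4x
f''(x) = -60x^2 + -4
f''(x) = -60x^2 + -4 <= -4 < 0 for all x
Therefore, f is concave on R.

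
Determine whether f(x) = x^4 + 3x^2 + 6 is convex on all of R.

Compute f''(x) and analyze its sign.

f(x) = x^4 + 3x^2 + 6
f'(x) = 4x^3 + 6x
f''(x) = 12x^2 + 6
f''(x) = 12x^2 + 6 >= 6 > 0 for all x
Therefore, f is convex on R.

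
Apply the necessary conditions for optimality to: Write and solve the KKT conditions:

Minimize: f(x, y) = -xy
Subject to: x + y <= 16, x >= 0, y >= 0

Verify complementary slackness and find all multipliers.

Problem: min -xy s.t. x + y <= 16 (multiplier lambda), x >= 0 (mu_x), y >= 0 (mu_y)
KKT stationarity: -y + lambda - mu_x = 0, -x + lambda - mu_y = 0, with lambda, mu_x, mu_y >= 0
Complementary slackness: lambda*(x + y - 16) = 0, mu_x*x = 0, mu_y*y = 0
If lambda = 0: y = -mu_x <= 0 and x = -mu_y <= 0 force x = y = 0 with f = 0; but x = y = 8 is feasible with f = -64 < 0, so this is not the minimum. Hence lambda > 0 and x + y = 16.
Try x > 0, y > 0 (so mu_x = mu_y = 0): y = lambda, x = lambda => x = y = lambda
x + y = 16 => 2*lambda = 16 => lambda = 8
x* = y* = 8 > 0, consistent with mu_x = mu_y = 0.
(Any feasible point with x = 0 or y = 0 has f = 0 > -64, so the minimum is not on those boundaries.)
min(-xy) = -64 (i.e. max xy = 64)
Multipliers: lambda = 8, mu_x = 0, mu_y = 0
Complementary slackness: lambda*(x + y - 16) = 8*(8 + 8 - 16) = 0, mu_x*x = 0*8 = 0, mu_y*y = 0*8 = 0. Satisfied.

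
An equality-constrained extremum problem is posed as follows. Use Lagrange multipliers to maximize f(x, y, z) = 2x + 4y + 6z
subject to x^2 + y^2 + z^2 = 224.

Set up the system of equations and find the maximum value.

Lagrange conditions: 2 = 2*lambda*x, 4 = 2*lambda*y, 6 = 2*lambda*z
So x:2 = y:4 = z:6, i.e. x = 2t, y = 4t, z = 6t
Constraint: t^2*(2^2 + 4^2 + 6^2) = 224
  t^2 * 56 = 224  =>  t = sqrt(4)
Maximum = 2*2t + 4*4t + 6*6t = 56*sqrt(4) = 112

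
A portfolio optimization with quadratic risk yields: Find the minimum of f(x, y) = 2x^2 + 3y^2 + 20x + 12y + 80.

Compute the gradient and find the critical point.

f(x,y) = 2x^2 + 3y^2 + 20x + 12y + 80
df/dx = 4x + (20) = 0  =>  x = -5
df/dy = 6y + (12) = 0  =>  y = -2
f(-5, -2) = 2*(-5)^2 + 3*(-2)^2 + 20*(-5) + 12*(-2) + 80 = 18
Hessian is diagonal with entries 4, 6 > 0, so this is a minimum.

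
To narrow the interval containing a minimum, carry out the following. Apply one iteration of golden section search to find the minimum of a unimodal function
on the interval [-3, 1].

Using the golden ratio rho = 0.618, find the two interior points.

Golden section search on [-3, 1].
Golden ratio rho = 0.618 (approx).
Interior points:
  x_1 = -3 + (1-0.618)*4 = -1.4720
  x_2 = -3 + 0.618*4 = -0.5280
Compare f(x_1) and f(x_2) to determine which subinterval to keep.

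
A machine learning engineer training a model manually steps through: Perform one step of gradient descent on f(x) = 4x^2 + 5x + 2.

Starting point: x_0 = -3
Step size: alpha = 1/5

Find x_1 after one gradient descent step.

f(x) = 4x^2 + 5x + 2
f'(x) = 8x + 5
f'(-3) = 8*-3 + (5) = -19
x_1 = x_0 - alpha * f'(x_0) = -3 - 1/5 * -19 = 4/5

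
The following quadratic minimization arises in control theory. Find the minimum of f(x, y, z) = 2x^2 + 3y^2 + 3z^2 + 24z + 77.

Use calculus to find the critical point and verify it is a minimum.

f(x,y,z) = 2x^2 + 3y^2 + 3z^2 + 24z + 77
df/dx = 4x + (0) = 0 => x = 0
df/dy = 6y + (0) = 0 => y = 0
df/dz = 6z + (24) = 0 => z = -4
f(0,0,-4) = 2*(0)^2 + 3*(0)^2 + 3*(-4)^2 + 24*(-4) + 77 = 29
Hessian is diagonal with entries 4, 6, 6 > 0, confirmed minimum.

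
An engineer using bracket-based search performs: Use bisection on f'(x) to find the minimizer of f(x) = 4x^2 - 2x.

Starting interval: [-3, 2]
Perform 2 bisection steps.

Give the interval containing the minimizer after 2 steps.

Finding critical point of f(x) = 4x^2 - 2x using bisection on f'(x) = 8x + -2.
f'(x) = 0 when x = 1/4.
Starting interval: [-3, 2]
Step 1: mid = -1/2, f'(mid) = -6, new interval = [-1/2, 2]
Step 2: mid = 3/4, f'(mid) = 4, new interval = [-1/2, 3/4]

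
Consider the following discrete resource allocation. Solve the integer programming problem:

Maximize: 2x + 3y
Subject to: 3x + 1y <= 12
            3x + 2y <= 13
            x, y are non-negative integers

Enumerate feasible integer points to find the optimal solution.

Constraint 1: 3x + 1y <= 12
Constraint 2: 3x + 2y <= 13
Feasible x range (need y >= 0): 0 <= x <= min(12/3, 13/3) => x in {0, ..., 4}.
Enumerate feasible integer points row by row (the coefficient of y is 3 > 0, so for each x the largest feasible y gives the best value):
  x = 0: y <= min((12 - 3*0)/1, (13 - 3*0)/2) => y in {0, ..., 6}; best 2*0 + 3*6 = 18
  x = 1: y <= min((12 - 3*1)/1, (13 - 3*1)/2) => y in {0, ..., 5}; best 2*1 + 3*5 = 17
  x = 2: y <= min((12 - 3*2)/1, (13 - 3*2)/2) => y in {0, ..., 3}; best 2*2 + 3*3 = 13
  x = 3: y <= min((12 - 3*3)/1, (13 - 3*3)/2) => y in {0, ..., 2}; best 2*3 + 3*2 = 12
  x = 4: y <= min((12 - 3*4)/1, (13 - 3*4)/2) => y in {0}; best 2*4 + 3*0 = 8
The maximum 2x + 3y = 18 is achieved at x = 0, y = 6.
Check: 3*0 + 1*6 = 6 <= 12 and 3*0 + 2*6 = 12 <= 13.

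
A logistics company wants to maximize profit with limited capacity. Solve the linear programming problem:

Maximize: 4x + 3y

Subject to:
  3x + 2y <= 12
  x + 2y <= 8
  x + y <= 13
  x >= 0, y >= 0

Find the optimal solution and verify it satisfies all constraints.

Feasible vertices: (0, 0), (0, 4), (2, 3), (4, 0)
Objective 4x + 3y at each vertex:
  (0, 0): 0
  (0, 4): 12
  (2, 3): 17
  (4, 0): 16
Maximum is 17 at (2, 3).
Verify constraints at (x, y) = (2, 3):
  3*2 + 2*3 = 12 <= 12 (active)
  1*2 + 2*3 = 8 <= 8 (active)
  1*2 + 1*3 = 5 <= 13
  x = 2 >= 0, y = 3 >= 0. All constraints satisfied.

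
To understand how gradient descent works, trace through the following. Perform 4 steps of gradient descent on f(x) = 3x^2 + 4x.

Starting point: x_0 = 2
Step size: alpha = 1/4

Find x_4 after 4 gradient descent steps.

f(x) = 3x^2 + 4x, f'(x) = 6x + (4)
Step 1: f'(2) = 16, x_1 = 2 - 1/4 * 16 = -2
Step 2: f'(-2) = -8, x_2 = -2 - 1/4 * -8 = 0
Step 3: f'(0) = 4, x_3 = 0 - 1/4 * 4 = -1
Step 4: f'(-1) = -2, x_4 = -1 - 1/4 * -2 = -1/2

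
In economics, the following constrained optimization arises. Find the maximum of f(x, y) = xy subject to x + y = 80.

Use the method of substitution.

Substitute y = 80 - x into f(x,y) = xy:
g(x) = x(80 - x) = 80x - x^2
g'(x) = 80 - 2x = 0  =>  x = 40
y = 80 - 40 = 40
Maximum value = 40 * 40 = 1600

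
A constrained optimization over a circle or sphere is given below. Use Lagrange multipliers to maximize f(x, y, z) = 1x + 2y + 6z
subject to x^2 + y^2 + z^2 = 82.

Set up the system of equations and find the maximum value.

Lagrange conditions: 1 = 2*lambda*x, 2 = 2*lambda*y, 6 = 2*lambda*z
So x:1 = y:2 = z:6, i.e. x = 1t, y = 2t, z = 6t
Constraint: t^2*(1^2 + 2^2 + 6^2) = 82
  t^2 * 41 = 82  =>  t = sqrt(2)
Maximum = 1*1t + 2*2t + 6*6t = 41*sqrt(2) = sqrt(3362)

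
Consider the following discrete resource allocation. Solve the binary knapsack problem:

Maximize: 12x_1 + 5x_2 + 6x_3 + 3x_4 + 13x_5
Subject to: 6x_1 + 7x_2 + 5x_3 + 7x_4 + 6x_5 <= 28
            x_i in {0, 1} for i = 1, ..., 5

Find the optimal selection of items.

Items: item 1 (v=12, w=6), item 2 (v=5, w=7), item 3 (v=6, w=5), item 4 (v=3, w=7), item 5 (v=13, w=6)
Capacity: 28
Checking all 32 subsets (w = total weight, v = total value):
  {}: w = 0, v = 0
  {1}: w = 6, v = 12
  {2}: w = 7, v = 5
  {3}: w = 5, v = 6
  {4}: w = 7, v = 3
  {5}: w = 6, v = 13
  {1, 2}: w = 13, v = 17
  {1, 3}: w = 11, v = 18
  {1, 4}: w = 13, v = 15
  {1, 5}: w = 12, v = 25
  {2, 3}: w = 12, v = 11
  {2, 4}: w = 14, v = 8
  {2, 5}: w = 13, v = 18
  {3, 4}: w = 12, v = 9
  {3, 5}: w = 11, v = 19
  {4, 5}: w = 13, v = 16
  {1, 2, 3}: w = 18, v = 23
  {1, 2, 4}: w = 20, v = 20
  {1, 2, 5}: w = 19, v = 30
  {1, 3, 4}: w = 18, v = 21
  {1, 3, 5}: w = 17, v = 31
  {1, 4, 5}: w = 19, v = 28
  {2, 3, 4}: w = 19, v = 14
  {2, 3, 5}: w = 18, v = 24
  {2, 4, 5}: w = 20, v = 21
  {3, 4, 5}: w = 18, v = 22
  {1, 2, 3, 4}: w = 25, v = 26
  {1, 2, 3, 5}: w = 24, v = 36
  {1, 2, 4, 5}: w = 26, v = 33
  {1, 3, 4, 5}: w = 24, v = 34
  {2, 3, 4, 5}: w = 25, v = 27
  {1, 2, 3, 4, 5}: w = 31 > 28, infeasible
Best feasible subset: items [1, 2, 3, 5]
Total weight: 24 <= 28, total value: 36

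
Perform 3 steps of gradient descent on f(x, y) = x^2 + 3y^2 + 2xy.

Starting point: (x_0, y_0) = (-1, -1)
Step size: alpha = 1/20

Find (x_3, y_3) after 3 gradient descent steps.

f(x,y) = x^2 + 3y^2 + 2xy
grad_x = 2x + 2y, grad_y = 6y + 2x
Step 1: grad = (-4, -8), (-4/5, -3/5)
Step 2: grad = (-14/5, -26/5), (-33/50, -17/50)
Step 3: grad = (-2, -84/25), (-14/25, -43/250)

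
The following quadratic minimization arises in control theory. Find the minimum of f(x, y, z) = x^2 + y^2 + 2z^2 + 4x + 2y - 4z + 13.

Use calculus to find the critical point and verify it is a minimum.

f(x,y,z) = x^2 + y^2 + 2z^2 + 4x + 2y - 4z + 13
df/dx = 2x + (4) = 0 => x = -2
df/dy = 2y + (2) = 0 => y = -1
df/dz = 4z + (-4) = 0 => z = 1
f(-2,-1,1) = 1*(-2)^2 + 1*(-1)^2 + 2*(1)^2 + 4*(-2) + 2*(-1) + -4*(1) + 13 = 6
Hessian is diagonal with entries 2, 2, 4 > 0, confirmed minimum.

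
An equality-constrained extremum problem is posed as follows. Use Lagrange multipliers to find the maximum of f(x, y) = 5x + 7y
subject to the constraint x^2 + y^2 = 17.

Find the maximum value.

Set up Lagrange conditions: grad f = lambda * grad g
  5 = 2*lambda*x
  7 = 2*lambda*y
From these: x/y = 5/7, so x = 5t, y = 7t for some t.
Substitute into constraint: (5t)^2 + (7t)^2 = 17
  t^2 * 74 = 17
  t = sqrt(17/74)
Maximum = 5*x + 7*y = (5^2 + 7^2)*t = 74 * sqrt(17/74) = sqrt(1258)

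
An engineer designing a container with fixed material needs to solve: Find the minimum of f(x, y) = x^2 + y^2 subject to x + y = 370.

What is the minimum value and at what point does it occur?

Substitute y = 370 - x into f(x,y) = x^2 + y^2:
g(x) = x^2 + (370 - x)^2 = 2x^2 - 740x + 136900
g'(x) = 4x - 740 = 0  =>  x = 185
y = 370 - 185 = 185
Minimum value = 185^2 + 185^2 = 68450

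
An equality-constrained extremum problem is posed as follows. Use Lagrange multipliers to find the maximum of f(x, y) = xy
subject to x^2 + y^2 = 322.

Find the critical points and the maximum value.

Lagrange conditions: y = 2*lambda*x and x = 2*lambda*y
If x = 0 then y = 0, violating the constraint, so x, y != 0.
Dividing: y/x = x/y => x^2 = y^2 => y = x or y = -x
Constraint: 2x^2 = 322 => x^2 = 161 => x = +/-sqrt(161)
Critical points: (sqrt(161), sqrt(161)), (-sqrt(161), -sqrt(161)), (sqrt(161), -sqrt(161)), (-sqrt(161), sqrt(161))
  y = x:  xy = x^2 = 161  at (sqrt(161), sqrt(161)) and (-sqrt(161), -sqrt(161))
  y = -x: xy = -x^2 = -161 at (sqrt(161), -sqrt(161)) and (-sqrt(161), sqrt(161))
Maximum xy = 161 at (sqrt(161), sqrt(161)) and (-sqrt(161), -sqrt(161))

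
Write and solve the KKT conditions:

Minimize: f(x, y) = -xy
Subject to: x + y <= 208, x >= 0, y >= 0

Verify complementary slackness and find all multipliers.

Problem: min -xy s.t. x + y <= 208 (multiplier lambda), x >= 0 (mu_x), y >= 0 (mu_y)
KKT stationarity: -y + lambda - mu_x = 0, -x + lambda - mu_y = 0, with lambda, mu_x, mu_y >= 0
Complementary slackness: lambda*(x + y - 208) = 0, mu_x*x = 0, mu_y*y = 0
If lambda = 0: y = -mu_x <= 0 and x = -mu_y <= 0 force x = y = 0 with f = 0; but x = y = 104 is feasible with f = -10816 < 0, so this is not the minimum. Hence lambda > 0 and x + y = 208.
Try x > 0, y > 0 (so mu_x = mu_y = 0): y = lambda, x = lambda => x = y = lambda
x + y = 208 => 2*lambda = 208 => lambda = 104
x* = y* = 104 > 0, consistent with mu_x = mu_y = 0.
(Any feasible point with x = 0 or y = 0 has f = 0 > -10816, so the minimum is not on those boundaries.)
min(-xy) = -10816 (i.e. max xy = 10816)
Multipliers: lambda = 104, mu_x = 0, mu_y = 0
Complementary slackness: lambda*(x + y - 208) = 104*(104 + 104 - 208) = 0, mu_x*x = 0*104 = 0, mu_y*y = 0*104 = 0. Satisfied.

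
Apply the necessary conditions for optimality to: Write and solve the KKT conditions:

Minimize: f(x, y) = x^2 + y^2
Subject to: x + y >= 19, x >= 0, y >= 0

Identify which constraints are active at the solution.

KKT conditions for min x^2 + y^2 s.t. 1x + 1y >= 19, x >= 0, y >= 0:
Stationarity: 2x = mu*1 + mu_x, 2y = mu*1 + mu_y, with mu, mu_x, mu_y >= 0
Complementary slackness: mu*(x + y - 19) = 0, mu_x*x = 0, mu_y*y = 0
(0, 0) is infeasible (1*0 + 1*0 < 19), so if mu = 0 stationarity would force x = mu_x/2 >= 0, y = mu_y/2 >= 0 with mu_x*x = mu_y*y = 0, i.e. x = y = 0: contradiction. Hence mu > 0 and x + y = 19 is active.
Try x > 0, y > 0 (so mu_x = mu_y = 0): x = 1*mu/2, y = 1*mu/2
Substitute: 1*(1*mu/2) + 1*(1*mu/2) = 19
  mu*2/2 = 19 => mu = 19
x* = 19/2 > 0, y* = 19/2 > 0, consistent with mu_x = mu_y = 0.
f is convex and the constraints are linear, so this KKT point is the global minimum.
f* = 361/2
Active constraints: x + y >= 19 (holds with equality, mu = 19 > 0); x >= 0 and y >= 0 are inactive (mu_x = mu_y = 0).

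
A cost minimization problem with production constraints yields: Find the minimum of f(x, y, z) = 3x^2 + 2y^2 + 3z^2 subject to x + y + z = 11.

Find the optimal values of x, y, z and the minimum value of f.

Using Lagrange multipliers on f = 3x^2 + 2y^2 + 3z^2 with constraint x + y + z = 11:
Conditions: 2*3*x = lambda, 2*2*y = lambda, 2*3*z = lambda
So x = lambda/6, y = lambda/4, z = lambda/6
Substituting into constraint: lambda * (7/12) = 11
lambda = 132/7
x = 22/7, y = 33/7, z = 22/7
Minimum value = 726/7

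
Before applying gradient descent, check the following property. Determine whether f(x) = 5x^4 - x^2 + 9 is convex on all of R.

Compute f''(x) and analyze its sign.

f(x) = 5x^4 - x^2 + 9
f'(x) = 20x^3 + -2x
f''(x) = 60x^2 + -2
f''(0) = -2 < 0, so not convex near x = 0
Therefore, f is not globally convex on R.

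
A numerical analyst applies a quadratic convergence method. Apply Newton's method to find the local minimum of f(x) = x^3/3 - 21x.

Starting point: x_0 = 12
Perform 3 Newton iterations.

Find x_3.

f(x) = x^3/3 - 21x
f'(x) = x^2 - 21, f''(x) = 2x
Newton update: x_{n+1} = x_n - (x_n^2 - 21)/(2*x_n)
Step 1: x_0 = 12, f'=123, f''=24, x_1 = 55/8
Step 2: x_1 = 55/8, f'=1681/64, f''=55/4, x_2 = 4369/880
Step 3: x_2 = 4369/880, f'=2825761/774400, f''=4369/440, x_3 = 35350561/7689440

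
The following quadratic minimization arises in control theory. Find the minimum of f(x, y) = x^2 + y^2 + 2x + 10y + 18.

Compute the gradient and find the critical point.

f(x,y) = x^2 + y^2 + 2x + 10y + 18
df/dx = 2x + (2) = 0  =>  x = -1
df/dy = 2y + (10) = 0  =>  y = -5
f(-1, -5) = 1*(-1)^2 + 1*(-5)^2 + 2*(-1) + 10*(-5) + 18 = -8
Hessian is diagonal with entries 2, 2 > 0, so this is a minimum.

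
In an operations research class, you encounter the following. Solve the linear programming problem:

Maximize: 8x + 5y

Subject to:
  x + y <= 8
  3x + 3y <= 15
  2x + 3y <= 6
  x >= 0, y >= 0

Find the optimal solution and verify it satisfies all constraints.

Feasible vertices: (0, 0), (0, 2), (3, 0)
Objective 8x + 5y at each vertex:
  (0, 0): 0
  (0, 2): 10
  (3, 0): 24
Maximum is 24 at (3, 0).
Verify constraints at (x, y) = (3, 0):
  1*3 + 1*0 = 3 <= 8
  3*3 + 3*0 = 9 <= 15
  2*3 + 3*0 = 6 <= 6 (active)
  x = 3 >= 0, y = 0 >= 0. All constraints satisfied.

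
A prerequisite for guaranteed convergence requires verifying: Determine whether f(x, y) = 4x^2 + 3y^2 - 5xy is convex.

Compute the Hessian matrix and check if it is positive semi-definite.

f(x,y) = 4x^2 + 3y^2 - 5xy
Hessian H = [[8, -5], [-5, 6]]
trace(H) = 14, det(H) = 23
Eigenvalues: (14 +/- sqrt(104)) / 2 = 12.1, 1.901
Since both eigenvalues > 0, f is convex.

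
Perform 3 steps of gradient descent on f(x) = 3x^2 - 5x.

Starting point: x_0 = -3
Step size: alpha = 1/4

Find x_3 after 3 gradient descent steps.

f(x) = 3x^2 - 5x, f'(x) = 6x + (-5)
Step 1: f'(-3) = -23, x_1 = -3 - 1/4 * -23 = 11/4
Step 2: f'(11/4) = 23/2, x_2 = 11/4 - 1/4 * 23/2 = -1/8
Step 3: f'(-1/8) = -23/4, x_3 = -1/8 - 1/4 * -23/4 = 21/16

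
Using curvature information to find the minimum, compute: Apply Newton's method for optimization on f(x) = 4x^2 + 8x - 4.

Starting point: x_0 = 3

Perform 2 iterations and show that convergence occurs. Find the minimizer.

f(x) = 4x^2 + 8x - 4, f'(x) = 8x + (8), f''(x) = 8
Step 1: f'(3) = 32, x_1 = 3 - 32/8 = -1
Step 2: f'(-1) = 0, x_2 = -1 (converged)
Newton's method converges in 1 step for quadratics.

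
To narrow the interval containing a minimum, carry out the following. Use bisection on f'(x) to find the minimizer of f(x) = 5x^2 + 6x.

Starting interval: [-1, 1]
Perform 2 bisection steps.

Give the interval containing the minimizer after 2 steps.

Finding critical point of f(x) = 5x^2 + 6x using bisection on f'(x) = 10x + 6.
f'(x) = 0 when x = -3/5.
Starting interval: [-1, 1]
Step 1: mid = 0, f'(mid) = 6, new interval = [-1, 0]
Step 2: mid = -1/2, f'(mid) = 1, new interval = [-1, -1/2]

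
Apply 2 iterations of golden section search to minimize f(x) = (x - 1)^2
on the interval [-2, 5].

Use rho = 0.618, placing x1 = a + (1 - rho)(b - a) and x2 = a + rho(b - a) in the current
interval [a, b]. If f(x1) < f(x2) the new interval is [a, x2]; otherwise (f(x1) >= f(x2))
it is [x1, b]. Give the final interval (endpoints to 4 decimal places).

Golden section search for min of f(x) = (x - 1)^2 on [-2, 5].
Each step: x1 = a + (1 - rho)(b - a), x2 = a + rho(b - a); if f(x1) < f(x2) keep [a, x2], otherwise keep [x1, b].
Step 1: [-2.0000, 5.0000], x1=0.6740 (f=0.1063), x2=2.3260 (f=1.7583); f(x1) < f(x2) => keep [-2.0000, 2.3260]
Step 2: [-2.0000, 2.3260], x1=-0.3475 (f=1.8157), x2=0.6735 (f=0.1066); f(x1) > f(x2) => keep [-0.3475, 2.3260]
Final interval: [-0.3475, 2.3260]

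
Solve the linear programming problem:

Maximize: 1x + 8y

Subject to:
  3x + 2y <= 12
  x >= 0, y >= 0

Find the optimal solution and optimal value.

The feasible region has vertices at [(0, 0), (4, 0), (0, 6)].
Checking objective 1x + 8y at each vertex:
  (0, 0): 1*0 + 8*0 = 0
  (4, 0): 1*4 + 8*0 = 4
  (0, 6): 1*0 + 8*6 = 48
Maximum is 48 at (0, 6).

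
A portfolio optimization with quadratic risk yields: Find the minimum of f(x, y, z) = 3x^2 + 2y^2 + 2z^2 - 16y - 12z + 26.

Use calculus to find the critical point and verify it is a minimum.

f(x,y,z) = 3x^2 + 2y^2 + 2z^2 - 16y - 12z + 26
df/dx = 6x + (0) = 0 => x = 0
df/dy = 4y + (-16) = 0 => y = 4
df/dz = 4z + (-12) = 0 => z = 3
f(0,4,3) = 3*(0)^2 + 2*(4)^2 + 2*(3)^2 + -16*(4) + -12*(3) + 26 = -24
Hessian is diagonal with entries 6, 4, 4 > 0, confirmed minimum.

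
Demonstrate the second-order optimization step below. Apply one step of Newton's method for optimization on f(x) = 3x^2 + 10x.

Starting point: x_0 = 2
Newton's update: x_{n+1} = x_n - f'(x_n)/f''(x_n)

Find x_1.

f(x) = 3x^2 + 10x
f'(x) = 6x + (10), f''(x) = 6
Newton step: x_1 = x_0 - f'(x_0)/f''(x_0)
f'(2) = 22
x_1 = 2 - 22/6 = -5/3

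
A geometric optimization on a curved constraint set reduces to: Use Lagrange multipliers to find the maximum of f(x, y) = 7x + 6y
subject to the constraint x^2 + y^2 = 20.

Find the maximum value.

Set up Lagrange conditions: grad f = lambda * grad g
  7 = 2*lambda*x
  6 = 2*lambda*y
From these: x/y = 7/6, so x = 7t, y = 6t for some t.
Substitute into constraint: (7t)^2 + (6t)^2 = 20
  t^2 * 85 = 20
  t = sqrt(20/85)
Maximum = 7*x + 6*y = (7^2 + 6^2)*t = 85 * sqrt(20/85) = sqrt(1700)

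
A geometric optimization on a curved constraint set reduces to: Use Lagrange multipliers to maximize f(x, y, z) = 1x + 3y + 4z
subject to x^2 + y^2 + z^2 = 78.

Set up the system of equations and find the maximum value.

Lagrange conditions: 1 = 2*lambda*x, 3 = 2*lambda*y, 4 = 2*lambda*z
So x:1 = y:3 = z:4, i.e. x = 1t, y = 3t, z = 4t
Constraint: t^2*(1^2 + 3^2 + 4^2) = 78
  t^2 * 26 = 78  =>  t = sqrt(3)
Maximum = 1*1t + 3*3t + 4*4t = 26*sqrt(3) = sqrt(2028)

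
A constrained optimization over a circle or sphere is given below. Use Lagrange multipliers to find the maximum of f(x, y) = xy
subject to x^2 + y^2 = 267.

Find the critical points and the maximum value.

Lagrange conditions: y = 2*lambda*x and x = 2*lambda*y
If x = 0 then y = 0, violating the constraint, so x, y != 0.
Dividing: y/x = x/y => x^2 = y^2 => y = x or y = -x
Constraint: 2x^2 = 267 => x^2 = 267/2 => x = +/-sqrt(267/2)
Critical points: (sqrt(267/2), sqrt(267/2)), (-sqrt(267/2), -sqrt(267/2)), (sqrt(267/2), -sqrt(267/2)), (-sqrt(267/2), sqrt(267/2))
  y = x:  xy = x^2 = 267/2  at (sqrt(267/2), sqrt(267/2)) and (-sqrt(267/2), -sqrt(267/2))
  y = -x: xy = -x^2 = -267/2 at (sqrt(267/2), -sqrt(267/2)) and (-sqrt(267/2), sqrt(267/2))
Maximum xy = 267/2 at (sqrt(267/2), sqrt(267/2)) and (-sqrt(267/2), -sqrt(267/2))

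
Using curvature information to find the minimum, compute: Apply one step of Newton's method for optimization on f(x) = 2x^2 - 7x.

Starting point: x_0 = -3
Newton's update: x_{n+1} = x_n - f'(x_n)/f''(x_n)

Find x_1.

f(x) = 2x^2 - 7x
f'(x) = 4x + (-7), f''(x) = 4
Newton step: x_1 = x_0 - f'(x_0)/f''(x_0)
f'(-3) = -19
x_1 = -3 - -19/4 = 7/4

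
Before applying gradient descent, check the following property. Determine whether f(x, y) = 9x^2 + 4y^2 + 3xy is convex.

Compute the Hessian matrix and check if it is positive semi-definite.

f(x,y) = 9x^2 + 4y^2 + 3xy
Hessian H = [[18, 3], [3, 8]]
trace(H) = 26, det(H) = 135
Eigenvalues: (26 +/- sqrt(136)) / 2 = 18.83, 7.169
Since both eigenvalues > 0, f is convex.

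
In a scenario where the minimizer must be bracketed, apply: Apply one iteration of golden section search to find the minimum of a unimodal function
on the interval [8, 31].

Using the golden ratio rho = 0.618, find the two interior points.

Golden section search on [8, 31].
Golden ratio rho = 0.618 (approx).
Interior points:
  x_1 = 8 + (1-0.618)*23 = 16.7860
  x_2 = 8 + 0.618*23 = 22.2140
Compare f(x_1) and f(x_2) to determine which subinterval to keep.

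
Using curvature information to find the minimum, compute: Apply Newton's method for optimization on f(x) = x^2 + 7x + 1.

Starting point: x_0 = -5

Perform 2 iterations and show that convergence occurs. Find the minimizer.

f(x) = x^2 + 7x + 1, f'(x) = 2x + (7), f''(x) = 2
Step 1: f'(-5) = -3, x_1 = -5 - -3/2 = -7/2
Step 2: f'(-7/2) = 0, x_2 = -7/2 (converged)
Newton's method converges in 1 step for quadratics.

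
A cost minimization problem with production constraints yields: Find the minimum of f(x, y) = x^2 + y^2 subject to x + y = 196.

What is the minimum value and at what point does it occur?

Substitute y = 196 - x into f(x,y) = x^2 + y^2:
g(x) = x^2 + (196 - x)^2 = 2x^2 - 392x + 38416
g'(x) = 4x - 392 = 0  =>  x = 98
y = 196 - 98 = 98
Minimum value = 98^2 + 98^2 = 19208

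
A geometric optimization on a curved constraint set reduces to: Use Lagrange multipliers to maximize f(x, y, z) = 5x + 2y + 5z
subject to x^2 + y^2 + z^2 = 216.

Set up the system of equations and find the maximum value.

Lagrange conditions: 5 = 2*lambda*x, 2 = 2*lambda*y, 5 = 2*lambda*z
So x:5 = y:2 = z:5, i.e. x = 5t, y = 2t, z = 5t
Constraint: t^2*(5^2 + 2^2 + 5^2) = 216
  t^2 * 54 = 216  =>  t = sqrt(4)
Maximum = 5*5t + 2*2t + 5*5t = 54*sqrt(4) = 108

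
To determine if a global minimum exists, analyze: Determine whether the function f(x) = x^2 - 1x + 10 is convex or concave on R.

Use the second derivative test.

f(x) = x^2 - 1x + 10
f'(x) = 2x - 1
f''(x) = 2
Since f''(x) = 2 > 0 for all x, f is convex on R.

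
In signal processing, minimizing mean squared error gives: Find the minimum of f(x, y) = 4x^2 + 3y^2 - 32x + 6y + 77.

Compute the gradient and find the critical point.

f(x,y) = 4x^2 + 3y^2 - 32x + 6y + 77
df/dx = 8x + (-32) = 0  =>  x = 4
df/dy = 6y + (6) = 0  =>  y = -1
f(4, -1) = 4*(4)^2 + 3*(-1)^2 + -32*(4) + 6*(-1) + 77 = 10
Hessian is diagonal with entries 8, 6 > 0, so this is a minimum.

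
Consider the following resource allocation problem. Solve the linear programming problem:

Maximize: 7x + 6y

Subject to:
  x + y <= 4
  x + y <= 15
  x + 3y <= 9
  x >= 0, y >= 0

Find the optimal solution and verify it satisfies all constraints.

Feasible vertices: (0, 0), (0, 3), (3/2, 5/2), (4, 0)
Objective 7x + 6y at each vertex:
  (0, 0): 0
  (0, 3): 18
  (3/2, 5/2): 51/2
  (4, 0): 28
Maximum is 28 at (4, 0).
Verify constraints at (x, y) = (4, 0):
  1*4 + 1*0 = 4 <= 4 (active)
  1*4 + 1*0 = 4 <= 15
  1*4 + 3*0 = 4 <= 9
  x = 4 >= 0, y = 0 >= 0. All constraints satisfied.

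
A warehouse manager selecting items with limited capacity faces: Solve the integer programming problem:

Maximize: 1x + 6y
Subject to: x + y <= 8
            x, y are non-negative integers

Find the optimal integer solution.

Objective: 1x + 6y, constraint: x + y <= 8
Coefficient of y is 6 > coefficient of x is 1, so allocate the entire budget to y.
Optimal: x = 0, y = 8, value = 48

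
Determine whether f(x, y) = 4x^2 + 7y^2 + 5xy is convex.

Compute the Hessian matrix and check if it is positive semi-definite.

f(x,y) = 4x^2 + 7y^2 + 5xy
Hessian H = [[8, 5], [5, 14]]
trace(H) = 22, det(H) = 87
Eigenvalues: (22 +/- sqrt(136)) / 2 = 16.83, 5.169
Since both eigenvalues > 0, f is convex.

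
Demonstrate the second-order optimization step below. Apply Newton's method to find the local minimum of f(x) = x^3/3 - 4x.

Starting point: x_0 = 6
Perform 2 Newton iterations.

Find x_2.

f(x) = x^3/3 - 4x
f'(x) = x^2 - 4, f''(x) = 2x
Newton update: x_{n+1} = x_n - (x_n^2 - 4)/(2*x_n)
Step 1: x_0 = 6, f'=32, f''=12, x_1 = 10/3
Step 2: x_1 = 10/3, f'=64/9, f''=20/3, x_2 = 34/15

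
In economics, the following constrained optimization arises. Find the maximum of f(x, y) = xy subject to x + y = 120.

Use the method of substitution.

Substitute y = 120 - x into f(x,y) = xy:
g(x) = x(120 - x) = 120x - x^2
g'(x) = 120 - 2x = 0  =>  x = 60
y = 120 - 60 = 60
Maximum value = 60 * 60 = 3600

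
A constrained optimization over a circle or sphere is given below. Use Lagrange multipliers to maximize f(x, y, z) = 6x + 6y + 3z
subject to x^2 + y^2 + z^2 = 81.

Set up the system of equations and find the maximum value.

Lagrange conditions: 6 = 2*lambda*x, 6 = 2*lambda*y, 3 = 2*lambda*z
So x:6 = y:6 = z:3, i.e. x = 6t, y = 6t, z = 3t
Constraint: t^2*(6^2 + 6^2 + 3^2) = 81
  t^2 * 81 = 81  =>  t = sqrt(1)
Maximum = 6*6t + 6*6t + 3*3t = 81*sqrt(1) = 81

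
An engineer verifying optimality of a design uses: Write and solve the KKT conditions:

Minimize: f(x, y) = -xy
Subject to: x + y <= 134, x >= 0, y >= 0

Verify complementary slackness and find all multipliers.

Problem: min -xy s.t. x + y <= 134 (multiplier lambda), x >= 0 (mu_x), y >= 0 (mu_y)
KKT stationarity: -y + lambda - mu_x = 0, -x + lambda - mu_y = 0, with lambda, mu_x, mu_y >= 0
Complementary slackness: lambda*(x + y - 134) = 0, mu_x*x = 0, mu_y*y = 0
If lambda = 0: y = -mu_x <= 0 and x = -mu_y <= 0 force x = y = 0 with f = 0; but x = y = 67 is feasible with f = -4489 < 0, so this is not the minimum. Hence lambda > 0 and x + y = 134.
Try x > 0, y > 0 (so mu_x = mu_y = 0): y = lambda, x = lambda => x = y = lambda
x + y = 134 => 2*lambda = 134 => lambda = 67
x* = y* = 67 > 0, consistent with mu_x = mu_y = 0.
(Any feasible point with x = 0 or y = 0 has f = 0 > -4489, so the minimum is not on those boundaries.)
min(-xy) = -4489 (i.e. max xy = 4489)
Multipliers: lambda = 67, mu_x = 0, mu_y = 0
Complementary slackness: lambda*(x + y - 134) = 67*(67 + 67 - 134) = 0, mu_x*x = 0*67 = 0, mu_y*y = 0*67 = 0. Satisfied.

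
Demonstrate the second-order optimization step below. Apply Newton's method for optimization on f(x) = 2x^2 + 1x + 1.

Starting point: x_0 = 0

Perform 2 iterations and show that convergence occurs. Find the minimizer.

f(x) = 2x^2 + 1x + 1, f'(x) = 4x + (1), f''(x) = 4
Step 1: f'(0) = 1, x_1 = 0 - 1/4 = -1/4
Step 2: f'(-1/4) = 0, x_2 = -1/4 (converged)
Newton's method converges in 1 step for quadratics.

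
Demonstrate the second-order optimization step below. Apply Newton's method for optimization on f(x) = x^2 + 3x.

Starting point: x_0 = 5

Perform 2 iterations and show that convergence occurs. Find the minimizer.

f(x) = x^2 + 3x, f'(x) = 2x + (3), f''(x) = 2
Step 1: f'(5) = 13, x_1 = 5 - 13/2 = -3/2
Step 2: f'(-3/2) = 0, x_2 = -3/2 (converged)
Newton's method converges in 1 step for quadratics.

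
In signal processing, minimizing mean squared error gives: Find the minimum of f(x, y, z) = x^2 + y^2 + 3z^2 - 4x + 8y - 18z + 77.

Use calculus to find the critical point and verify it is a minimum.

f(x,y,z) = x^2 + y^2 + 3z^2 - 4x + 8y - 18z + 77
df/dx = 2x + (-4) = 0 => x = 2
df/dy = 2y + (8) = 0 => y = -4
df/dz = 6z + (-18) = 0 => z = 3
f(2,-4,3) = 1*(2)^2 + 1*(-4)^2 + 3*(3)^2 + -4*(2) + 8*(-4) + -18*(3) + 77 = 30
Hessian is diagonal with entries 2, 2, 6 > 0, confirmed minimum.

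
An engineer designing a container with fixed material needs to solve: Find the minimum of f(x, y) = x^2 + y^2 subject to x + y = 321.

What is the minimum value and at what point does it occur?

Substitute y = 321 - x into f(x,y) = x^2 + y^2:
g(x) = x^2 + (321 - x)^2 = 2x^2 - 642x + 103041
g'(x) = 4x - 642 = 0  =>  x = 321/2
y = 321 - 321/2 = 321/2
Minimum value = (321/2)^2 + (321/2)^2 = 103041/2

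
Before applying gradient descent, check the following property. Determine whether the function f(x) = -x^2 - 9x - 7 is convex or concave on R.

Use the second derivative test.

f(x) = -x^2 - 9x - 7
f'(x) = -2x - 9
f''(x) = -2
Since f''(x) = -2 < 0 for all x, f is concave on R.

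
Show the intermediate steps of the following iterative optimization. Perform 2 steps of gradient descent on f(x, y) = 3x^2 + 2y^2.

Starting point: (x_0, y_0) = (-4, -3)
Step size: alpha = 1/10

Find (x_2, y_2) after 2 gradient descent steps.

f(x,y) = 3x^2 + 2y^2
grad_x = 6x + 0y, grad_y = 4y + 0x
Step 1: grad = (-24, -12), (-8/5, -9/5)
Step 2: grad = (-48/5, -36/5), (-16/25, -27/25)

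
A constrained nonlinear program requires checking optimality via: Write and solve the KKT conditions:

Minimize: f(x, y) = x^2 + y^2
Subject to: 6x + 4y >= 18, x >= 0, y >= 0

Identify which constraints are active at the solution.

KKT conditions for min x^2 + y^2 s.t. 6x + 4y >= 18, x >= 0, y >= 0:
Stationarity: 2x = mu*6 + mu_x, 2y = mu*4 + mu_y, with mu, mu_x, mu_y >= 0
Complementary slackness: mu*(6x + 4y - 18) = 0, mu_x*x = 0, mu_y*y = 0
(0, 0) is infeasible (6*0 + 4*0 < 18), so if mu = 0 stationarity would force x = mu_x/2 >= 0, y = mu_y/2 >= 0 with mu_x*x = mu_y*y = 0, i.e. x = y = 0: contradiction. Hence mu > 0 and 6x + 4y = 18 is active.
Try x > 0, y > 0 (so mu_x = mu_y = 0): x = 6*mu/2, y = 4*mu/2
Substitute: 6*(6*mu/2) + 4*(4*mu/2) = 18
  mu*52/2 = 18 => mu = 9/13
x* = 27/13 > 0, y* = 18/13 > 0, consistent with mu_x = mu_y = 0.
f is convex and the constraints are linear, so this KKT point is the global minimum.
f* = 81/13
Active constraints: 6x + 4y >= 18 (holds with equality, mu = 9/13 > 0); x >= 0 and y >= 0 are inactive (mu_x = mu_y = 0).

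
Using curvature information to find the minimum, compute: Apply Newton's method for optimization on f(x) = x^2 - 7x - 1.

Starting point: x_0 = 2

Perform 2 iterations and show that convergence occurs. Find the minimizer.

f(x) = x^2 - 7x - 1, f'(x) = 2x + (-7), f''(x) = 2
Step 1: f'(2) = -3, x_1 = 2 - -3/2 = 7/2
Step 2: f'(7/2) = 0, x_2 = 7/2 (converged)
Newton's method converges in 1 step for quadratics.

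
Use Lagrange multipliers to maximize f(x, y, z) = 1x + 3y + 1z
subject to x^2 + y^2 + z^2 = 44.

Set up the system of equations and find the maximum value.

Lagrange conditions: 1 = 2*lambda*x, 3 = 2*lambda*y, 1 = 2*lambda*z
So x:1 = y:3 = z:1, i.e. x = 1t, y = 3t, z = 1t
Constraint: t^2*(1^2 + 3^2 + 1^2) = 44
  t^2 * 11 = 44  =>  t = sqrt(4)
Maximum = 1*1t + 3*3t + 1*1t = 11*sqrt(4) = 22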